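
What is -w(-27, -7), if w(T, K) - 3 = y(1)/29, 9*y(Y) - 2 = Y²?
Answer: -262/87 ≈ -3.0115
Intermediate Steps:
y(Y) = 2/9 + Y²/9
w(T, K) = 262/87 (w(T, K) = 3 + (2/9 + (⅑)*1²)/29 = 3 + (2/9 + (⅑)*1)*(1/29) = 3 + (2/9 + ⅑)*(1/29) = 3 + (⅓)*(1/29) = 3 + 1/87 = 262/87)
-w(-27, -7) = -1*262/87 = -262/87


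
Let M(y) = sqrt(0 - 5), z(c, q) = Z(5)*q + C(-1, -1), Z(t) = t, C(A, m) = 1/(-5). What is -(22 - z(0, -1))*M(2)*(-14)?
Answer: 1904*I*sqrt(5)/5 ≈ 851.5*I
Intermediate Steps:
C(A, m) = -1/5
z(c, q) = -1/5 + 5*q (z(c, q) = 5*q - 1/5 = -1/5 + 5*q)
M(y) = I*sqrt(5) (M(y) = sqrt(-5) = I*sqrt(5))
-(22 - z(0, -1))*M(2)*(-14) = -(22 - (-1/5 + 5*(-1)))*(I*sqrt(5))*(-14) = -(22 - (-1/5 - 5))*(I*sqrt(5))*(-14) = -(22 - 1*(-26/5))*(I*sqrt(5))*(-14) = -(22 + 26/5)*(I*sqrt(5))*(-14) = -136*(I*sqrt(5))/5*(-14) = -136*I*sqrt(5)/5*(-14) = -(-1904)*I*sqrt(5)/5 = 1904*I*sqrt(5)/5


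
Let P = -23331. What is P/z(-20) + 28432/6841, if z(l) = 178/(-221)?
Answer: 35278289887/1217698 ≈ 28971.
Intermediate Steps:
z(l) = -178/221 (z(l) = 178*(-1/221) = -178/221)
P/z(-20) + 28432/6841 = -23331/(-178/221) + 28432/6841 = -23331*(-221/178) + 28432*(1/6841) = 5156151/178 + 28432/6841 = 35278289887/1217698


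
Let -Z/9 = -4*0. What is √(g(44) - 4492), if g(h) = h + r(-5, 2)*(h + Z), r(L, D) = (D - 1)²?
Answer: 2*I*√1101 ≈ 66.363*I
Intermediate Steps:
Z = 0 (Z = -(-36)*0 = -9*0 = 0)
r(L, D) = (-1 + D)²
g(h) = 2*h (g(h) = h + (-1 + 2)²*(h + 0) = h + 1²*h = h + 1*h = h + h = 2*h)
√(g(44) - 4492) = √(2*44 - 4492) = √(88 - 4492) = √(-4404) = 2*I*√1101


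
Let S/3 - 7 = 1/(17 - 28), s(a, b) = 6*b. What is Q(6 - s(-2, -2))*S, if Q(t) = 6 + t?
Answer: 5472/11 ≈ 497.45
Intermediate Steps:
S = 228/11 (S = 21 + 3/(17 - 28) = 21 + 3/(-11) = 21 + 3*(-1/11) = 21 - 3/11 = 228/11 ≈ 20.727)
Q(6 - s(-2, -2))*S = (6 + (6 - 6*(-2)))*(228/11) = (6 + (6 - 1*(-12)))*(228/11) = (6 + (6 + 12))*(228/11) = (6 + 18)*(228/11) = 24*(228/11) = 5472/11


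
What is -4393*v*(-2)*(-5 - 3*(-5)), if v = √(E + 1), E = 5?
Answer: 87860*√6 ≈ 2.1521e+5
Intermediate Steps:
v = √6 (v = √(5 + 1) = √6 ≈ 2.4495)
-4393*v*(-2)*(-5 - 3*(-5)) = -4393*√6*(-2)*(-5 - 3*(-5)) = -4393*(-2*√6)*(-5 + 15) = -4393*(-2*√6)*10 = -(-87860)*√6 = 87860*√6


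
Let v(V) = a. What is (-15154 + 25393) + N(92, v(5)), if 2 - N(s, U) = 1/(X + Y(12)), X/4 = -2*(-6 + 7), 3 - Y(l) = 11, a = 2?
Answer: 163857/16 ≈ 10241.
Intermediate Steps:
v(V) = 2
Y(l) = -8 (Y(l) = 3 - 1*11 = 3 - 11 = -8)
X = -8 (X = 4*(-2*(-6 + 7)) = 4*(-2*1) = 4*(-2) = -8)
N(s, U) = 33/16 (N(s, U) = 2 - 1/(-8 - 8) = 2 - 1/(-16) = 2 - 1*(-1/16) = 2 + 1/16 = 33/16)
(-15154 + 25393) + N(92, v(5)) = (-15154 + 25393) + 33/16 = 10239 + 33/16 = 163857/16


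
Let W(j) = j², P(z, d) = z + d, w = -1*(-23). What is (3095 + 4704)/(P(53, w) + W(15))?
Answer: 7799/301 ≈ 25.910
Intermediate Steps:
w = 23
P(z, d) = d + z
(3095 + 4704)/(P(53, w) + W(15)) = (3095 + 4704)/((23 + 53) + 15²) = 7799/(76 + 225) = 7799/301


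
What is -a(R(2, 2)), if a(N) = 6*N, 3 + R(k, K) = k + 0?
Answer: 6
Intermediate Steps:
R(k, K) = -3 + k (R(k, K) = -3 + (k + 0) = -3 + k)
-a(R(2, 2)) = -6*(-3 + 2) = -6*(-1) = -1*(-6) = 6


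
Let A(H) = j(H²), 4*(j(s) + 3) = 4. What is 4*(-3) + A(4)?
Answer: -14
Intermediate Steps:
j(s) = -2 (j(s) = -3 + (¼)*4 = -3 + 1 = -2)
A(H) = -2
4*(-3) + A(4) = 4*(-3) - 2 = -12 - 2 = -14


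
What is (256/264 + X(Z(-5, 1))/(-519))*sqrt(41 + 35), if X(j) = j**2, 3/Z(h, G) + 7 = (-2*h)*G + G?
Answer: 88477*sqrt(19)/45672 ≈ 8.4442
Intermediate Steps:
Z(h, G) = 3/(-7 + G - 2*G*h) (Z(h, G) = 3/(-7 + ((-2*h)*G + G)) = 3/(-7 + (-2*G*h + G)) = 3/(-7 + (G - 2*G*h)) = 3/(-7 + G - 2*G*h))
(256/264 + X(Z(-5, 1))/(-519))*sqrt(41 + 35) = (256/264 + (-3/(7 - 1*1 + 2*1*(-5)))**2/(-519))*sqrt(41 + 35) = (256*(1/264) + (-3/(7 - 1 - 10))**2*(-1/519))*sqrt(76) = (32/33 + (-3/(-4))**2*(-1/519))*(2*sqrt(19)) = (32/33 + (-3*(-1/4))**2*(-1/519))*(2*sqrt(19)) = (32/33 + (3/4)**2*(-1/519))*(2*sqrt(19)) = (32/33 + (9/16)*(-1/519))*(2*sqrt(19)) = (32/33 - 3/2768)*(2*sqrt(19)) = 88477*(2*sqrt(19))/91344 = 88477*sqrt(19)/45672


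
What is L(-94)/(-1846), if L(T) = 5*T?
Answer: 235/923 ≈ 0.25460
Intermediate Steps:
L(-94)/(-1846) = (5*(-94))/(-1846) = -470*(-1/1846) = 235/923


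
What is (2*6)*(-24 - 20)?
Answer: -528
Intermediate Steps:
(2*6)*(-24 - 20) = 12*(-44) = -528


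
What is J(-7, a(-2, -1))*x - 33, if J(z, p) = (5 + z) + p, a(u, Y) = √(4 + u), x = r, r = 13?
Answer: -59 + 13*√2 ≈ -40.615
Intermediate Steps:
x = 13
J(z, p) = 5 + p + z
J(-7, a(-2, -1))*x - 33 = (5 + √(4 - 2) - 7)*13 - 33 = (5 + √2 - 7)*13 - 33 = (-2 + √2)*13 - 33 = (-26 + 13*√2) - 33 = -59 + 13*√2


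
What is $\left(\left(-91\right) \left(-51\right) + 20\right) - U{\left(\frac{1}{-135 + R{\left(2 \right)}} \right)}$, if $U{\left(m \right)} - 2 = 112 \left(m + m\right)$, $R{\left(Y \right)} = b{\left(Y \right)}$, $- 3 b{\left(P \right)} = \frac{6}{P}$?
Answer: $\frac{79231}{17} \approx 4660.6$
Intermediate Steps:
$b{\left(P \right)} = - \frac{2}{P}$ ($b{\left(P \right)} = - \frac{6 \frac{1}{P}}{3} = - \frac{2}{P}$)
$R{\left(Y \right)} = - \frac{2}{Y}$
$U{\left(m \right)} = 2 + 224 m$ ($U{\left(m \right)} = 2 + 112 \left(m + m\right) = 2 + 112 \cdot 2 m = 2 + 224 m$)
$\left(\left(-91\right) \left(-51\right) + 20\right) - U{\left(\frac{1}{-135 + R{\left(2 \right)}} \right)} = \left(\left(-91\right) \left(-51\right) + 20\right) - \left(2 + \frac{224}{-135 - \frac{2}{2}}\right) = \left(4641 + 20\right) - \left(2 + \frac{224}{-135 - 1}\right) = 4661 - \left(2 + \frac{224}{-135 - 1}\right) = 4661 - \left(2 + \frac{224}{-136}\right) = 4661 - \left(2 + 224 \left(- \frac{1}{136}\right)\right) = 4661 - \left(2 - \frac{28}{17}\right) = 4661 - \frac{6}{17} = \frac{79231}{17}$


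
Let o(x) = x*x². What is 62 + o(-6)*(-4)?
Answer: 926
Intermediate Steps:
o(x) = x³
62 + o(-6)*(-4) = 62 + (-6)³*(-4) = 62 - 216*(-4) = 62 + 864 = 926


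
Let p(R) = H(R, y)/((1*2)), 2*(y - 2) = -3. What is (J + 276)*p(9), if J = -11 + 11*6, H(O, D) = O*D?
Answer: 2979/4 ≈ 744.75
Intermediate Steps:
y = 1/2 (y = 2 + (1/2)*(-3) = 2 - 3/2 = 1/2 ≈ 0.50000)
H(O, D) = D*O
p(R) = R/4 (p(R) = (R/2)/((1*2)) = (R/2)/2 = (R/2)*(1/2) = R/4)
J = 55 (J = -11 + 66 = 55)
(J + 276)*p(9) = (55 + 276)*((1/4)*9) = 331*(9/4) = 2979/4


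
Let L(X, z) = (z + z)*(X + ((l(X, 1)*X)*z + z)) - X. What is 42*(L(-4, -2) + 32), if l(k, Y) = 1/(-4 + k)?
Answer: 2688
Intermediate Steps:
L(X, z) = -X + 2*z*(X + z + X*z/(-4 + X)) (L(X, z) = (z + z)*(X + ((X/(-4 + X))*z + z)) - X = (2*z)*(X + ((X/(-4 + X))*z + z)) - X = (2*z)*(X + (X*z/(-4 + X) + z)) - X = (2*z)*(X + (z + X*z/(-4 + X))) - X = (2*z)*(X + z + X*z/(-4 + X)) - X = 2*z*(X + z + X*z/(-4 + X)) - X = -X + 2*z*(X + z + X*z/(-4 + X)))
42*(L(-4, -2) + 32) = 42*(((-4 - 4)*(-1*(-4) + 2*(-2)² + 2*(-4)*(-2)) + 2*(-4)*(-2)²)/(-4 - 4) + 32) = 42*((-8*(4 + 2*4 + 16) + 2*(-4)*4)/(-8) + 32) = 42*(-(-8*(4 + 8 + 16) - 32)/8 + 32) = 42*(-(-8*28 - 32)/8 + 32) = 42*(-(-224 - 32)/8 + 32) = 42*(-⅛*(-256) + 32) = 42*(32 + 32) = 42*64 = 2688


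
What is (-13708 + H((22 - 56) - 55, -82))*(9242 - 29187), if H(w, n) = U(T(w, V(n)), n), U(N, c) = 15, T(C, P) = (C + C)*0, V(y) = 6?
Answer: 273106885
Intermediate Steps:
T(C, P) = 0 (T(C, P) = (2*C)*0 = 0)
H(w, n) = 15
(-13708 + H((22 - 56) - 55, -82))*(9242 - 29187) = (-13708 + 15)*(9242 - 29187) = -13693*(-19945) = 273106885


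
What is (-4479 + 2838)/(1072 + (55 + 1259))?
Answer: -1641/2386 ≈ -0.68776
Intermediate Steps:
(-4479 + 2838)/(1072 + (55 + 1259)) = -1641/(1072 + 1314) = -1641/2386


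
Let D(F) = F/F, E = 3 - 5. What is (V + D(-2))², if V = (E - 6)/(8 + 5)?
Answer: 25/169 ≈ 0.14793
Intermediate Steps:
E = -2
D(F) = 1
V = -8/13 (V = (-2 - 6)/(8 + 5) = -8/13 ≈ -0.61539)
(V + D(-2))² = (-8/13 + 1)² = (5/13)² = 25/169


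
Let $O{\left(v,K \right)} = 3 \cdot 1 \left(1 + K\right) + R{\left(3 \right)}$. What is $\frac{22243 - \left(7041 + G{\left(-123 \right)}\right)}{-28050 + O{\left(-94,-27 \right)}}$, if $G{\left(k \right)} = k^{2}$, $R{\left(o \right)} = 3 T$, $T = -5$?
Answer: $- \frac{73}{28143} \approx -0.0025939$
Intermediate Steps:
$R{\left(o \right)} = -15$ ($R{\left(o \right)} = 3 \left(-5\right) = -15$)
$O{\left(v,K \right)} = -12 + 3 K$ ($O{\left(v,K \right)} = 3 \cdot 1 \left(1 + K\right) - 15 = 3 \left(1 + K\right) - 15 = \left(3 + 3 K\right) - 15 = -12 + 3 K$)
$\frac{22243 - \left(7041 + G{\left(-123 \right)}\right)}{-28050 + O{\left(-94,-27 \right)}} = \frac{22243 - 22170}{-28050 + \left(-12 + 3 \left(-27\right)\right)} = \frac{22243 - 22170}{-28050 - 93} = \frac{22243 - 22170}{-28143} = 73 \left(- \frac{1}{28143}\right) = - \frac{73}{28143}$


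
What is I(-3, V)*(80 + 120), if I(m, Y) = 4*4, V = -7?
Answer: 3200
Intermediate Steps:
I(m, Y) = 16
I(-3, V)*(80 + 120) = 16*(80 + 120) = 16*200 = 3200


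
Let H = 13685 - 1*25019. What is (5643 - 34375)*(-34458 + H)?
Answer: 1315695744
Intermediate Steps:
H = -11334 (H = 13685 - 25019 = -11334)
(5643 - 34375)*(-34458 + H) = (5643 - 34375)*(-34458 - 11334) = -28732*(-45792) = 1315695744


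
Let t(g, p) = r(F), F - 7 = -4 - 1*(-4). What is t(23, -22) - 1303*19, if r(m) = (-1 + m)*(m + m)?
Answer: -24673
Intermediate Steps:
F = 7 (F = 7 + (-4 - 1*(-4)) = 7 + (-4 + 4) = 7 + 0 = 7)
r(m) = 2*m*(-1 + m) (r(m) = (-1 + m)*(2*m) = 2*m*(-1 + m))
t(g, p) = 84 (t(g, p) = 2*7*(-1 + 7) = 2*7*6 = 84)
t(23, -22) - 1303*19 = 84 - 1303*19 = 84 - 24757 = -24673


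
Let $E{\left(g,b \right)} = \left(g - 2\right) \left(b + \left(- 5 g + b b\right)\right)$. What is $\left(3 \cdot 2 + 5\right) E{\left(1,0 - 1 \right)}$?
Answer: $55$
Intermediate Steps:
$E{\left(g,b \right)} = \left(-2 + g\right) \left(b + b^{2} - 5 g\right)$ ($E{\left(g,b \right)} = \left(-2 + g\right) \left(b + \left(- 5 g + b^{2}\right)\right) = \left(-2 + g\right) \left(b + \left(b^{2} - 5 g\right)\right) = \left(-2 + g\right) \left(b + b^{2} - 5 g\right)$)
$\left(3 \cdot 2 + 5\right) E{\left(1,0 - 1 \right)} = \left(3 \cdot 2 + 5\right) \left(- 5 \cdot 1^{2} - 2 \left(0 - 1\right) - 2 \left(0 - 1\right)^{2} + 10 \cdot 1 + \left(0 - 1\right) 1 + 1 \left(0 - 1\right)^{2}\right) = \left(6 + 5\right) \left(\left(-5\right) 1 - -2 - 2 \left(-1\right)^{2} + 10 - 1 + 1 \left(-1\right)^{2}\right) = 11 \left(-5 + 2 - 2 + 10 - 1 + 1 \cdot 1\right) = 11 \left(-5 + 2 - 2 + 10 - 1 + 1\right) = 11 \cdot 5 = 55$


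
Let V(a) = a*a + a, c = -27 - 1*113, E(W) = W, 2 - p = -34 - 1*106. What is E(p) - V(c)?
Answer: -19318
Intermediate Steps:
p = 142 (p = 2 - (-34 - 1*106) = 2 - (-34 - 106) = 2 - 1*(-140) = 2 + 140 = 142)
c = -140 (c = -27 - 113 = -140)
V(a) = a + a**2 (V(a) = a**2 + a = a + a**2)
E(p) - V(c) = 142 - (-140)*(1 - 140) = 142 - (-140)*(-139) = 142 - 1*19460 = 142 - 19460 = -19318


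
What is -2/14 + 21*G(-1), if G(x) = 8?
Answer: 1175/7 ≈ 167.86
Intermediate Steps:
-2/14 + 21*G(-1) = -2/14 + 21*8 = -2*1/14 + 168 = -⅐ + 168 = 1175/7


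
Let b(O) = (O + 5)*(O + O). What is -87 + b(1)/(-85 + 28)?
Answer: -1657/19 ≈ -87.211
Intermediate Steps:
b(O) = 2*O*(5 + O) (b(O) = (5 + O)*(2*O) = 2*O*(5 + O))
-87 + b(1)/(-85 + 28) = -87 + (2*1*(5 + 1))/(-85 + 28) = -87 + (2*1*6)/(-57) = -87 + 12*(-1/57) = -87 - 4/19 = -1657/19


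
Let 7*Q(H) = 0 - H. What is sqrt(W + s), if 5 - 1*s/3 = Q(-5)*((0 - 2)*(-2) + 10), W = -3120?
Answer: I*sqrt(3135) ≈ 55.991*I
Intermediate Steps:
Q(H) = -H/7 (Q(H) = (0 - H)/7 = (-H)/7 = -H/7)
s = -15 (s = 15 - 3*(-1/7*(-5))*((0 - 2)*(-2) + 10) = 15 - 15*(-2*(-2) + 10)/7 = 15 - 15*(4 + 10)/7 = 15 - 15*14/7 = 15 - 3*10 = 15 - 30 = -15)
sqrt(W + s) = sqrt(-3120 - 15) = sqrt(-3135) = I*sqrt(3135)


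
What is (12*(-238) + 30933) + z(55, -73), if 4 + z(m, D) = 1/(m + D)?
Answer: 505313/18 ≈ 28073.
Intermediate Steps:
z(m, D) = -4 + 1/(D + m) (z(m, D) = -4 + 1/(m + D) = -4 + 1/(D + m))
(12*(-238) + 30933) + z(55, -73) = (12*(-238) + 30933) + (1 - 4*(-73) - 4*55)/(-73 + 55) = (-2856 + 30933) + (1 + 292 - 220)/(-18) = 28077 - 1/18*73 = 28077 - 73/18 = 505313/18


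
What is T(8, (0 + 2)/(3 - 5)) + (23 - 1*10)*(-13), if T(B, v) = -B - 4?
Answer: -181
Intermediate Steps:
T(B, v) = -4 - B
T(8, (0 + 2)/(3 - 5)) + (23 - 1*10)*(-13) = (-4 - 1*8) + (23 - 1*10)*(-13) = (-4 - 8) + (23 - 10)*(-13) = -12 + 13*(-13) = -12 - 169 = -181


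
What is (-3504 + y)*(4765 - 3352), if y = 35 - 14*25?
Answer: -5396247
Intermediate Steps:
y = -315 (y = 35 - 350 = -315)
(-3504 + y)*(4765 - 3352) = (-3504 - 315)*(4765 - 3352) = -3819*1413 = -5396247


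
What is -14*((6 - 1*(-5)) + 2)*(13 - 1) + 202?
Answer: -1982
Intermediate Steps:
-14*((6 - 1*(-5)) + 2)*(13 - 1) + 202 = -14*((6 + 5) + 2)*12 + 202 = -14*(11 + 2)*12 + 202 = -182*12 + 202 = -14*156 + 202 = -2184 + 202 = -1982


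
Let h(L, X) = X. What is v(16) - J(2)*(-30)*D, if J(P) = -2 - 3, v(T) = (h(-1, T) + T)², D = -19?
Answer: 3874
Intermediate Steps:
v(T) = 4*T² (v(T) = (T + T)² = (2*T)² = 4*T²)
J(P) = -5
v(16) - J(2)*(-30)*D = 4*16² - (-5*(-30))*(-19) = 4*256 - 150*(-19) = 1024 - 1*(-2850) = 1024 + 2850 = 3874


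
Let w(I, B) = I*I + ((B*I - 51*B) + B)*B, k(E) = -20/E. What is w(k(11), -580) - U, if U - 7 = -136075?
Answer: -2092763372/121 ≈ -1.7296e+7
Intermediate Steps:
w(I, B) = I² + B*(-50*B + B*I) (w(I, B) = I² + ((-51*B + B*I) + B)*B = I² + (-50*B + B*I)*B = I² + B*(-50*B + B*I))
U = -136068 (U = 7 - 136075 = -136068)
w(k(11), -580) - U = ((-20/11)² - 50*(-580)² - 20/11*(-580)²) - 1*(-136068) = ((-20*1/11)² - 50*336400 - 20*1/11*336400) + 136068 = ((-20/11)² - 16820000 - 20/11*336400) + 136068 = (400/121 - 16820000 - 6728000/11) + 136068 = -2109227600/121 + 136068 = -2092763372/121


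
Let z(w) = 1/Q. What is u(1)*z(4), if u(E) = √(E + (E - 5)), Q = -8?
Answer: -I*√3/8 ≈ -0.21651*I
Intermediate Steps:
z(w) = -⅛ (z(w) = 1/(-8) = -⅛)
u(E) = √(-5 + 2*E) (u(E) = √(E + (-5 + E)) = √(-5 + 2*E))
u(1)*z(4) = √(-5 + 2*1)*(-⅛) = √(-5 + 2)*(-⅛) = √(-3)*(-⅛) = (I*√3)*(-⅛) = -I*√3/8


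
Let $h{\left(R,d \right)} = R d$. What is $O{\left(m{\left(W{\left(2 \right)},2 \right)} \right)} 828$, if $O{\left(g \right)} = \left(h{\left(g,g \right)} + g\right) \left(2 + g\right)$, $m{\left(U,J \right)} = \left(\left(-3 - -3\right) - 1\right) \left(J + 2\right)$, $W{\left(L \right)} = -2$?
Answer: $-19872$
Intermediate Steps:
$m{\left(U,J \right)} = -2 - J$ ($m{\left(U,J \right)} = \left(\left(-3 + 3\right) - 1\right) \left(2 + J\right) = \left(0 - 1\right) \left(2 + J\right) = - (2 + J) = -2 - J$)
$O{\left(g \right)} = \left(2 + g\right) \left(g + g^{2}\right)$ ($O{\left(g \right)} = \left(g g + g\right) \left(2 + g\right) = \left(g^{2} + g\right) \left(2 + g\right) = \left(g + g^{2}\right) \left(2 + g\right) = \left(2 + g\right) \left(g + g^{2}\right)$)
$O{\left(m{\left(W{\left(2 \right)},2 \right)} \right)} 828 = \left(-2 - 2\right) \left(2 + \left(-2 - 2\right)^{2} + 3 \left(-2 - 2\right)\right) 828 = - 4 \left(2 + \left(-4\right)^{2} + 3 \left(-4\right)\right) 828 = - 4 \left(2 + 16 - 12\right) 828 = \left(-4\right) 6 \cdot 828 = \left(-24\right) 828 = -19872$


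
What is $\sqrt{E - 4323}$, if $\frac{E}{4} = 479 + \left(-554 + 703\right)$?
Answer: $i \sqrt{1811} \approx 42.556 i$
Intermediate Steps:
$E = 2512$ ($E = 4 \left(479 + \left(-554 + 703\right)\right) = 4 \left(479 + 149\right) = 4 \cdot 628 = 2512$)
$\sqrt{E - 4323} = \sqrt{2512 - 4323} = \sqrt{-1811} = i \sqrt{1811}$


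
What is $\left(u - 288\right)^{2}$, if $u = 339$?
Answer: $2601$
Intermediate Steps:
$\left(u - 288\right)^{2} = \left(339 - 288\right)^{2} = 51^{2} = 2601$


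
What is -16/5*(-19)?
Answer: 304/5 ≈ 60.800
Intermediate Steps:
-16/5*(-19) = 304/5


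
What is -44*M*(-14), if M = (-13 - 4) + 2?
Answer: -9240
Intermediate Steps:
M = -15 (M = -17 + 2 = -15)
-44*M*(-14) = -44*(-15)*(-14) = 660*(-14) = -9240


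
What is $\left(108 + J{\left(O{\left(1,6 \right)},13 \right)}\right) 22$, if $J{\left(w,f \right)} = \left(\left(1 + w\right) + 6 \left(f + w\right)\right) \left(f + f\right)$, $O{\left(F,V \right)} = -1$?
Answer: $43560$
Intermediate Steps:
$J{\left(w,f \right)} = 2 f \left(1 + 6 f + 7 w\right)$ ($J{\left(w,f \right)} = \left(\left(1 + w\right) + \left(6 f + 6 w\right)\right) 2 f = \left(1 + 6 f + 7 w\right) 2 f = 2 f \left(1 + 6 f + 7 w\right)$)
$\left(108 + J{\left(O{\left(1,6 \right)},13 \right)}\right) 22 = \left(108 + 2 \cdot 13 \left(1 + 6 \cdot 13 + 7 \left(-1\right)\right)\right) 22 = \left(108 + 2 \cdot 13 \left(1 + 78 - 7\right)\right) 22 = \left(108 + 2 \cdot 13 \cdot 72\right) 22 = \left(108 + 1872\right) 22 = 1980 \cdot 22 = 43560$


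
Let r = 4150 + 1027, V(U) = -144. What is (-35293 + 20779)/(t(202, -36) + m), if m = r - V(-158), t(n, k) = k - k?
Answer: -14514/5321 ≈ -2.7277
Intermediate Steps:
r = 5177
t(n, k) = 0
m = 5321 (m = 5177 - 1*(-144) = 5177 + 144 = 5321)
(-35293 + 20779)/(t(202, -36) + m) = (-35293 + 20779)/(0 + 5321) = -14514/5321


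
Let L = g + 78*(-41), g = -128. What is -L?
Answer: 3326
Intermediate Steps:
L = -3326 (L = -128 + 78*(-41) = -128 - 3198 = -3326)
-L = -1*(-3326) = 3326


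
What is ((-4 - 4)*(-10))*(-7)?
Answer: -560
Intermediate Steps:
((-4 - 4)*(-10))*(-7) = -8*(-10)*(-7) = 80*(-7) = -560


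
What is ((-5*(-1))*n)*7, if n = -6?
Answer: -210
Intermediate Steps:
((-5*(-1))*n)*7 = (-5*(-1)*(-6))*7 = (5*(-6))*7 = -30*7 = -210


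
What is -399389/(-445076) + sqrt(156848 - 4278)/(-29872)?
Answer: 399389/445076 - sqrt(152570)/29872 ≈ 0.88427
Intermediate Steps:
-399389/(-445076) + sqrt(156848 - 4278)/(-29872) = -399389*(-1/445076) + sqrt(152570)*(-1/29872) = 399389/445076 - sqrt(152570)/29872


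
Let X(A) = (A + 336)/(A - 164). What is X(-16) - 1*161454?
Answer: -1453102/9 ≈ -1.6146e+5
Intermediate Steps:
X(A) = (336 + A)/(-164 + A)
X(-16) - 1*161454 = (336 - 16)/(-164 - 16) - 1*161454 = 320/(-180) - 161454 = -1/180*320 - 161454 = -16/9 - 161454 = -1453102/9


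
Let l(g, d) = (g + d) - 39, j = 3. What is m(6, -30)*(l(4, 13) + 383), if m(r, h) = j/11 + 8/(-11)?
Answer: -1805/11 ≈ -164.09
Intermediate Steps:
l(g, d) = -39 + d + g (l(g, d) = (d + g) - 39 = -39 + d + g)
m(r, h) = -5/11 (m(r, h) = 3/11 + 8/(-11) = 3*(1/11) + 8*(-1/11) = 3/11 - 8/11 = -5/11)
m(6, -30)*(l(4, 13) + 383) = -5*((-39 + 13 + 4) + 383)/11 = -5*(-22 + 383)/11 = -5/11*361 = -1805/11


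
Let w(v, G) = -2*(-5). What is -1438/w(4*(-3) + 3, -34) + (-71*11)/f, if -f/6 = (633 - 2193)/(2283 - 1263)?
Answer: -178549/780 ≈ -228.91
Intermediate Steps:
f = 156/17 (f = -6*(633 - 2193)/(2283 - 1263) = -(-9360)/1020 = -6*(-26/17) = 156/17 ≈ 9.1765)
w(v, G) = 10
-1438/w(4*(-3) + 3, -34) + (-71*11)/f = -1438/10 + (-71*11)/(156/17) = -1438*⅒ - 781*17/156 = -719/5 - 13277/156 = -178549/780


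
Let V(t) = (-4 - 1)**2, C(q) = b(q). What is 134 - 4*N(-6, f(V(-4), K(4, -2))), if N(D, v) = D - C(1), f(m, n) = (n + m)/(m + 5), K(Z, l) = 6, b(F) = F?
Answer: 162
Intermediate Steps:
C(q) = q
V(t) = 25 (V(t) = (-5)**2 = 25)
f(m, n) = (m + n)/(5 + m)
N(D, v) = -1 + D (N(D, v) = D - 1*1 = D - 1 = -1 + D)
134 - 4*N(-6, f(V(-4), K(4, -2))) = 134 - 4*(-1 - 6) = 134 - 4*(-7) = 134 + 28 = 162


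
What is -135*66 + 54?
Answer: -8856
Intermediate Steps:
-135*66 + 54 = -8910 + 54 = -8856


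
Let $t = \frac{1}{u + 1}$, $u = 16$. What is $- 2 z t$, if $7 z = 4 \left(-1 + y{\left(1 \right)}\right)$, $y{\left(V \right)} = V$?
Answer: $0$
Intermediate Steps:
$t = \frac{1}{17}$ ($t = \frac{1}{16 + 1} = \frac{1}{17} \approx 0.058824$)
$z = 0$ ($z = \frac{4 \left(-1 + 1\right)}{7} = \frac{4 \cdot 0}{7} = \frac{1}{7} \cdot 0 = 0$)
$- 2 z t = \left(-2\right) 0 \cdot \frac{1}{17} = 0 \cdot \frac{1}{17} = 0$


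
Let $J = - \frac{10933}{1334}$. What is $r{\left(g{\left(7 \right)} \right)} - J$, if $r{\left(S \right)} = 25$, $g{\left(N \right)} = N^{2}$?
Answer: $\frac{1527}{46} \approx 33.196$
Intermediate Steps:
$J = - \frac{377}{46}$ ($J = - \frac{10933}{1334} = \left(-1\right) \frac{377}{46} = - \frac{377}{46} \approx -8.1956$)
$r{\left(g{\left(7 \right)} \right)} - J = 25 - - \frac{377}{46} = 25 + \frac{377}{46} = \frac{1527}{46}$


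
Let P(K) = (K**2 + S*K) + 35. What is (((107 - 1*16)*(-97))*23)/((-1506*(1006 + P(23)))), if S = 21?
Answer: 203021/3091818 ≈ 0.065664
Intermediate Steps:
P(K) = 35 + K**2 + 21*K (P(K) = (K**2 + 21*K) + 35 = 35 + K**2 + 21*K)
(((107 - 1*16)*(-97))*23)/((-1506*(1006 + P(23)))) = (((107 - 1*16)*(-97))*23)/((-1506*(1006 + (35 + 23**2 + 21*23)))) = (((107 - 16)*(-97))*23)/((-1506*(1006 + (35 + 529 + 483)))) = ((91*(-97))*23)/((-1506*(1006 + 1047))) = (-8827*23)/((-1506*2053)) = -203021/(-3091818) = -203021*(-1/3091818) = 203021/3091818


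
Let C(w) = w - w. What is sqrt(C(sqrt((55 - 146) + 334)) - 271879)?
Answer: I*sqrt(271879) ≈ 521.42*I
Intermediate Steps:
C(w) = 0
sqrt(C(sqrt((55 - 146) + 334)) - 271879) = sqrt(0 - 271879) = sqrt(-271879) = I*sqrt(271879)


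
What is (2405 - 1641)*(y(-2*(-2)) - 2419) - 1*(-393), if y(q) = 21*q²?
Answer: -1591019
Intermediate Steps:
(2405 - 1641)*(y(-2*(-2)) - 2419) - 1*(-393) = (2405 - 1641)*(21*(-2*(-2))² - 2419) - 1*(-393) = 764*(21*4² - 2419) + 393 = 764*(21*16 - 2419) + 393 = 764*(336 - 2419) + 393 = 764*(-2083) + 393 = -1591412 + 393 = -1591019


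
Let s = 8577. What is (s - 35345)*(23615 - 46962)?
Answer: 624952496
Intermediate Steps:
(s - 35345)*(23615 - 46962) = (8577 - 35345)*(23615 - 46962) = -26768*(-23347) = 624952496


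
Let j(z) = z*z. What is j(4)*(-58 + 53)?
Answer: -80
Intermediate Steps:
j(z) = z²
j(4)*(-58 + 53) = 4²*(-58 + 53) = 16*(-5) = -80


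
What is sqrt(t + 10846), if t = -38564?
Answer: I*sqrt(27718) ≈ 166.49*I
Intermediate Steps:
sqrt(t + 10846) = sqrt(-38564 + 10846) = sqrt(-27718) = I*sqrt(27718)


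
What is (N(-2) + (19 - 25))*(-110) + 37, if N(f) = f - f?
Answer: 697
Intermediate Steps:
N(f) = 0
(N(-2) + (19 - 25))*(-110) + 37 = (0 + (19 - 25))*(-110) + 37 = (0 - 6)*(-110) + 37 = -6*(-110) + 37 = 660 + 37 = 697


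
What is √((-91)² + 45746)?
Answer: 9*√667 ≈ 232.44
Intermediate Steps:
√((-91)² + 45746) = √(8281 + 45746) = √54027 = 9*√667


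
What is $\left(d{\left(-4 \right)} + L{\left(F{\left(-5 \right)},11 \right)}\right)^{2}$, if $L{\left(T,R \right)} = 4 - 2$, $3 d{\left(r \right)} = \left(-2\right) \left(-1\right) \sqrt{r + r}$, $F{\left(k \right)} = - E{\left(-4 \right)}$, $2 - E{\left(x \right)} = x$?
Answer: $\frac{4}{9} + \frac{16 i \sqrt{2}}{3} \approx 0.44444 + 7.5425 i$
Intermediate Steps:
$E{\left(x \right)} = 2 - x$
$F{\left(k \right)} = -6$ ($F{\left(k \right)} = - (2 - -4) = - (2 + 4) = \left(-1\right) 6 = -6$)
$d{\left(r \right)} = \frac{2 \sqrt{2} \sqrt{r}}{3}$ ($d{\left(r \right)} = \frac{\left(-2\right) \left(-1\right) \sqrt{r + r}}{3} = \frac{2 \sqrt{2 r}}{3} = \frac{2 \sqrt{2} \sqrt{r}}{3}$)
$L{\left(T,R \right)} = 2$
$\left(d{\left(-4 \right)} + L{\left(F{\left(-5 \right)},11 \right)}\right)^{2} = \left(\frac{2 \sqrt{2} \sqrt{-4}}{3} + 2\right)^{2} = \left(\frac{2 \sqrt{2} \cdot 2 i}{3} + 2\right)^{2} = \left(\frac{4 i \sqrt{2}}{3} + 2\right)^{2} = \left(2 + \frac{4 i \sqrt{2}}{3}\right)^{2}$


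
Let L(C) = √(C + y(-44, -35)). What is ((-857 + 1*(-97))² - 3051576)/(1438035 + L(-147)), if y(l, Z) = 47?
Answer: -123179777244/82717786453 + 856584*I/82717786453 ≈ -1.4892 + 1.0355e-5*I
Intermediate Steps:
L(C) = √(47 + C) (L(C) = √(C + 47) = √(47 + C))
((-857 + 1*(-97))² - 3051576)/(1438035 + L(-147)) = ((-857 + 1*(-97))² - 3051576)/(1438035 + √(47 - 147)) = ((-857 - 97)² - 3051576)/(1438035 + √(-100)) = ((-954)² - 3051576)/(1438035 + 10*I) = (910116 - 3051576)*((1438035 - 10*I)/2067944661325) = -428292*(1438035 - 10*I)/413588932265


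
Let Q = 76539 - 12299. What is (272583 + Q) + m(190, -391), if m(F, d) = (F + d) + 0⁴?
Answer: 336622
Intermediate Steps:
m(F, d) = F + d (m(F, d) = (F + d) + 0 = F + d)
Q = 64240
(272583 + Q) + m(190, -391) = (272583 + 64240) + (190 - 391) = 336823 - 201 = 336622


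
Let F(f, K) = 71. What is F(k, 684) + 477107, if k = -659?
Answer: 477178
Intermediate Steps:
F(k, 684) + 477107 = 71 + 477107 = 477178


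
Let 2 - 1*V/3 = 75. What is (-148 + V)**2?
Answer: 134689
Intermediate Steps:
V = -219 (V = 6 - 3*75 = 6 - 225 = -219)
(-148 + V)**2 = (-148 - 219)**2 = (-367)**2 = 134689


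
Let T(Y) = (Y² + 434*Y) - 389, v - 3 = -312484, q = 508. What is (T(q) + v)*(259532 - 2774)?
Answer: 42536070828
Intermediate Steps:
v = -312481 (v = 3 - 312484 = -312481)
T(Y) = -389 + Y² + 434*Y
(T(q) + v)*(259532 - 2774) = ((-389 + 508² + 434*508) - 312481)*(259532 - 2774) = ((-389 + 258064 + 220472) - 312481)*256758 = (478147 - 312481)*256758 = 165666*256758 = 42536070828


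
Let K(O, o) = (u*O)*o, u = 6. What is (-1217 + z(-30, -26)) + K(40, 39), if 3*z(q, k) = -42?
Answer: 8129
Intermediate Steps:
K(O, o) = 6*O*o (K(O, o) = (6*O)*o = 6*O*o)
z(q, k) = -14 (z(q, k) = (⅓)*(-42) = -14)
(-1217 + z(-30, -26)) + K(40, 39) = (-1217 - 14) + 6*40*39 = -1231 + 9360 = 8129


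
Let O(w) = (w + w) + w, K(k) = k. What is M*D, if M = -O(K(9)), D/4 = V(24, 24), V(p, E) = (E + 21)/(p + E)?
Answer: -405/4 ≈ -101.25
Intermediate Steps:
V(p, E) = (21 + E)/(E + p)
O(w) = 3*w (O(w) = 2*w + w = 3*w)
D = 15/4 (D = 4*((21 + 24)/(24 + 24)) = 4*(45/48) = 4*((1/48)*45) = 4*(15/16) = 15/4 ≈ 3.7500)
M = -27 (M = -3*9 = -1*27 = -27)
M*D = -27*15/4 = -405/4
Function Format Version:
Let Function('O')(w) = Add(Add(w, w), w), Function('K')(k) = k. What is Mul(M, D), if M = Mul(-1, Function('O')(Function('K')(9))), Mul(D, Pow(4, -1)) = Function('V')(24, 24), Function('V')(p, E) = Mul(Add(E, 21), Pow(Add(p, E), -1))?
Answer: Rational(-405, 4) ≈ -101.25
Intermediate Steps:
Function('V')(p, E) = Mul(Pow(Add(E, p), -1), Add(21, E)) (Function('V')(p, E) = Mul(Add(21, E), Pow(Add(E, p), -1)) = Mul(Pow(Add(E, p), -1), Add(21, E)))
Function('O')(w) = Mul(3, w) (Function('O')(w) = Add(Mul(2, w), w) = Mul(3, w))
D = Rational(15, 4) (D = Mul(4, Mul(Pow(Add(24, 24), -1), Add(21, 24))) = Mul(4, Mul(Pow(48, -1), 45)) = Mul(4, Mul(Rational(1, 48), 45)) = Mul(4, Rational(15, 16)) = Rational(15, 4) ≈ 3.7500)
M = -27 (M = Mul(-1, Mul(3, 9)) = Mul(-1, 27) = -27)
Mul(M, D) = Mul(-27, Rational(15, 4)) = Rational(-405, 4)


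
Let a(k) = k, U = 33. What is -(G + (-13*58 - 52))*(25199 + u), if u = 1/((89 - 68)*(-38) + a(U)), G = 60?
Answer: 14380816564/765 ≈ 1.8798e+7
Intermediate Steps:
u = -1/765 (u = 1/((89 - 68)*(-38) + 33) = 1/(21*(-38) + 33) = 1/(-798 + 33) = 1/(-765) = -1/765 ≈ -0.0013072)
-(G + (-13*58 - 52))*(25199 + u) = -(60 + (-13*58 - 52))*(25199 - 1/765) = -(60 + (-754 - 52))*19277234/765 = -(60 - 806)*19277234/765 = -(-746)*19277234/765 = -1*(-14380816564/765) = 14380816564/765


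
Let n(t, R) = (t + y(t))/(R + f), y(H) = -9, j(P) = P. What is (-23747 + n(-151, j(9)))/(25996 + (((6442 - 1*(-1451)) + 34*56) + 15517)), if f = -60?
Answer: -172991/373830 ≈ -0.46275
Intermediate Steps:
n(t, R) = (-9 + t)/(-60 + R) (n(t, R) = (t - 9)/(R - 60) = (-9 + t)/(-60 + R))
(-23747 + n(-151, j(9)))/(25996 + (((6442 - 1*(-1451)) + 34*56) + 15517)) = (-23747 + (-9 - 151)/(-60 + 9))/(25996 + (((6442 - 1*(-1451)) + 34*56) + 15517)) = (-23747 - 160/(-51))/(25996 + (((6442 + 1451) + 1904) + 15517)) = (-23747 - 1/51*(-160))/(25996 + ((7893 + 1904) + 15517)) = (-23747 + 160/51)/(25996 + (9797 + 15517)) = -1210937/(51*(25996 + 25314)) = -1210937/51/51310 = -1210937/51*1/51310 = -172991/373830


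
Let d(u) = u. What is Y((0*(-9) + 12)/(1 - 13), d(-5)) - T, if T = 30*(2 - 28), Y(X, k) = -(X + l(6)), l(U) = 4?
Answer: 777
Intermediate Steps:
Y(X, k) = -4 - X (Y(X, k) = -(X + 4) = -(4 + X) = -4 - X)
T = -780 (T = 30*(-26) = -780)
Y((0*(-9) + 12)/(1 - 13), d(-5)) - T = (-4 - (0*(-9) + 12)/(1 - 13)) - 1*(-780) = (-4 - (0 + 12)/(-12)) + 780 = (-4 - 12*(-1)/12) + 780 = (-4 - 1*(-1)) + 780 = (-4 + 1) + 780 = -3 + 780 = 777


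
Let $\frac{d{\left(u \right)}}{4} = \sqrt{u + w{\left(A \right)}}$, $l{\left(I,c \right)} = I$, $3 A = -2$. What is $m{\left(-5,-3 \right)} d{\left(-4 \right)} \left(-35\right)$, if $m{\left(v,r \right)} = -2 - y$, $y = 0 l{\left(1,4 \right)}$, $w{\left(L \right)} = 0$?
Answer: $560 i \approx 560.0 i$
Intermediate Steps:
$A = - \frac{2}{3}$ ($A = \frac{1}{3} \left(-2\right) = - \frac{2}{3} \approx -0.66667$)
$y = 0$ ($y = 0 \cdot 1 = 0$)
$m{\left(v,r \right)} = -2$ ($m{\left(v,r \right)} = -2 - 0 = -2 + 0 = -2$)
$d{\left(u \right)} = 4 \sqrt{u}$ ($d{\left(u \right)} = 4 \sqrt{u + 0} = 4 \sqrt{u}$)
$m{\left(-5,-3 \right)} d{\left(-4 \right)} \left(-35\right) = - 2 \cdot 4 \sqrt{-4} \left(-35\right) = - 2 \cdot 4 \cdot 2 i \left(-35\right) = - 2 \cdot 8 i \left(-35\right) = - 16 i \left(-35\right) = 560 i$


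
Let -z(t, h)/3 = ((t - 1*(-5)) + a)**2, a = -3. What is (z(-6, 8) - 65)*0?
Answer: 0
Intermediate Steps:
z(t, h) = -3*(2 + t)**2 (z(t, h) = -3*((t - 1*(-5)) - 3)**2 = -3*((t + 5) - 3)**2 = -3*((5 + t) - 3)**2 = -3*(2 + t)**2)
(z(-6, 8) - 65)*0 = (-3*(2 - 6)**2 - 65)*0 = (-3*(-4)**2 - 65)*0 = (-3*16 - 65)*0 = (-48 - 65)*0 = -113*0 = 0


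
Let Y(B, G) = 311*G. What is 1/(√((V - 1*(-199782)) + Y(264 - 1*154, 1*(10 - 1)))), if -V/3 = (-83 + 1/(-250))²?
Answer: 250*√1263277833/3789833499 ≈ 0.0023446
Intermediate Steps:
V = -1291812003/62500 (V = -3*(-83 + 1/(-250))² = -3*(-83 - 1/250)² = -3*(-20751/250)² = -3*430604001/62500 = -1291812003/62500 ≈ -20669.)
1/(√((V - 1*(-199782)) + Y(264 - 1*154, 1*(10 - 1)))) = 1/(√((-1291812003/62500 - 1*(-199782)) + 311*(1*(10 - 1)))) = 1/(√((-1291812003/62500 + 199782) + 311*(1*9))) = 1/(√(11194562997/62500 + 311*9)) = 1/(√(11194562997/62500 + 2799)) = 1/(√(11369500497/62500)) = 1/(3*√1263277833/250) = 250*√1263277833/3789833499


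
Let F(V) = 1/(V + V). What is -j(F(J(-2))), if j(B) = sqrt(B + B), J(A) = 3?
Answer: -sqrt(3)/3 ≈ -0.57735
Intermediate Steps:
F(V) = 1/(2*V)
j(B) = sqrt(2)*sqrt(B) (j(B) = sqrt(2*B) = sqrt(2)*sqrt(B))
-j(F(J(-2))) = -sqrt(2)*sqrt((1/2)/3) = -sqrt(2)*sqrt((1/2)*(1/3)) = -sqrt(2)*sqrt(1/6) = -sqrt(2)*sqrt(6)/6 = -sqrt(3)/3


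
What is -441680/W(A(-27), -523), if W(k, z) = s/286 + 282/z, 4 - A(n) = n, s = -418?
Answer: 3002982320/13603 ≈ 2.2076e+5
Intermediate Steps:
A(n) = 4 - n
W(k, z) = -19/13 + 282/z (W(k, z) = -418/286 + 282/z = -418*1/286 + 282/z = -19/13 + 282/z)
-441680/W(A(-27), -523) = -441680/(-19/13 + 282/(-523)) = -441680/(-19/13 + 282*(-1/523)) = -441680/(-19/13 - 282/523) = -441680/(-13603/6799) = -441680*(-6799/13603) = 3002982320/13603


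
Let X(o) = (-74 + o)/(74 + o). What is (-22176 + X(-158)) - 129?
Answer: -468347/21 ≈ -22302.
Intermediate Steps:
X(o) = (-74 + o)/(74 + o)
(-22176 + X(-158)) - 129 = (-22176 + (-74 - 158)/(74 - 158)) - 129 = (-22176 - 232/(-84)) - 129 = (-22176 - 1/84*(-232)) - 129 = (-22176 + 58/21) - 129 = -465638/21 - 129 = -468347/21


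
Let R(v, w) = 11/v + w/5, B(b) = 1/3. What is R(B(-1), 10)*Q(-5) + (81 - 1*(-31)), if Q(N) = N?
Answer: -63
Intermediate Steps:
B(b) = 1/3
R(v, w) = 11/v + w/5 (R(v, w) = 11/v + w*(1/5) = 11/v + w/5)
R(B(-1), 10)*Q(-5) + (81 - 1*(-31)) = (11/(1/3) + (1/5)*10)*(-5) + (81 - 1*(-31)) = (11*3 + 2)*(-5) + (81 + 31) = (33 + 2)*(-5) + 112 = 35*(-5) + 112 = -175 + 112 = -63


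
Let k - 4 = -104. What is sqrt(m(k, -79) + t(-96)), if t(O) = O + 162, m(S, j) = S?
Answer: I*sqrt(34) ≈ 5.8309*I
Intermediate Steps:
k = -100 (k = 4 - 104 = -100)
t(O) = 162 + O
sqrt(m(k, -79) + t(-96)) = sqrt(-100 + (162 - 96)) = sqrt(-100 + 66) = sqrt(-34) = I*sqrt(34)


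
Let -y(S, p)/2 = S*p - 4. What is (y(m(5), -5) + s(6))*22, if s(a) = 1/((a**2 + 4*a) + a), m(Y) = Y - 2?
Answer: 2509/3 ≈ 836.33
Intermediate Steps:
m(Y) = -2 + Y
y(S, p) = 8 - 2*S*p (y(S, p) = -2*(S*p - 4) = -2*(-4 + S*p) = 8 - 2*S*p)
s(a) = 1/(a**2 + 5*a)
(y(m(5), -5) + s(6))*22 = ((8 - 2*(-2 + 5)*(-5)) + 1/(6*(5 + 6)))*22 = ((8 - 2*3*(-5)) + (1/6)/11)*22 = ((8 + 30) + (1/6)*(1/11))*22 = (38 + 1/66)*22 = (2509/66)*22 = 2509/3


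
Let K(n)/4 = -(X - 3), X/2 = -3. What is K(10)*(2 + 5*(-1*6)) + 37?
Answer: -971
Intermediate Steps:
X = -6 (X = 2*(-3) = -6)
K(n) = 36 (K(n) = 4*(-(-6 - 3)) = 4*(-1*(-9)) = 4*9 = 36)
K(10)*(2 + 5*(-1*6)) + 37 = 36*(2 + 5*(-1*6)) + 37 = 36*(2 + 5*(-6)) + 37 = 36*(2 - 30) + 37 = 36*(-28) + 37 = -1008 + 37 = -971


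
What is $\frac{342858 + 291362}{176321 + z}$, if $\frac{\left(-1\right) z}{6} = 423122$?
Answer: $- \frac{634220}{2362411} \approx -0.26846$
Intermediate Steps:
$z = -2538732$ ($z = \left(-6\right) 423122 = -2538732$)
$\frac{342858 + 291362}{176321 + z} = \frac{342858 + 291362}{176321 - 2538732} = \frac{634220}{-2362411} = 634220 \left(- \frac{1}{2362411}\right) = - \frac{634220}{2362411}$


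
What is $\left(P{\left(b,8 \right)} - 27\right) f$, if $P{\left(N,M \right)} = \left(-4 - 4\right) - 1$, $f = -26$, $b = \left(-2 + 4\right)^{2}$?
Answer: $936$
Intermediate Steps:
$b = 4$ ($b = 2^{2} = 4$)
$P{\left(N,M \right)} = -9$ ($P{\left(N,M \right)} = -8 - 1 = -9$)
$\left(P{\left(b,8 \right)} - 27\right) f = \left(-9 - 27\right) \left(-26\right) = \left(-36\right) \left(-26\right) = 936$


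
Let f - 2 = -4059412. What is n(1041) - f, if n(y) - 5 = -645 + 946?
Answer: 4059716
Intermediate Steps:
n(y) = 306 (n(y) = 5 + (-645 + 946) = 5 + 301 = 306)
f = -4059410 (f = 2 - 4059412 = -4059410)
n(1041) - f = 306 - 1*(-4059410) = 306 + 4059410 = 4059716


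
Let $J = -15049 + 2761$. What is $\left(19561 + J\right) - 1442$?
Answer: $5831$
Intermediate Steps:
$J = -12288$
$\left(19561 + J\right) - 1442 = \left(19561 - 12288\right) - 1442 = 7273 - 1442 = 5831$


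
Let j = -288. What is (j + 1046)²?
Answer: 574564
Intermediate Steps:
(j + 1046)² = (-288 + 1046)² = 758² = 574564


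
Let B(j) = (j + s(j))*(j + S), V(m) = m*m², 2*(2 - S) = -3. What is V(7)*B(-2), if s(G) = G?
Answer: -2058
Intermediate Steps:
S = 7/2 (S = 2 - ½*(-3) = 2 + 3/2 = 7/2 ≈ 3.5000)
V(m) = m³
B(j) = 2*j*(7/2 + j) (B(j) = (j + j)*(j + 7/2) = (2*j)*(7/2 + j) = 2*j*(7/2 + j))
V(7)*B(-2) = 7³*(-2*(7 + 2*(-2))) = 343*(-2*(7 - 4)) = 343*(-2*3) = 343*(-6) = -2058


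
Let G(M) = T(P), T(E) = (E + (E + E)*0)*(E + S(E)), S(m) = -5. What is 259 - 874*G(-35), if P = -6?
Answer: -57425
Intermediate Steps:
T(E) = E*(-5 + E) (T(E) = (E + (E + E)*0)*(E - 5) = (E + (2*E)*0)*(-5 + E) = (E + 0)*(-5 + E) = E*(-5 + E))
G(M) = 66 (G(M) = -6*(-5 - 6) = -6*(-11) = 66)
259 - 874*G(-35) = 259 - 874*66 = 259 - 57684 = -57425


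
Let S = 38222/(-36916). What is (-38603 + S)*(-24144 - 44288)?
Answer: 24380723199560/9229 ≈ 2.6418e+9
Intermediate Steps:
S = -19111/18458 (S = 38222*(-1/36916) = -19111/18458 ≈ -1.0354)
(-38603 + S)*(-24144 - 44288) = (-38603 - 19111/18458)*(-24144 - 44288) = -712553285/18458*(-68432) = 24380723199560/9229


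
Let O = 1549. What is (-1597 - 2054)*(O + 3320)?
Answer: -17776719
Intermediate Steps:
(-1597 - 2054)*(O + 3320) = (-1597 - 2054)*(1549 + 3320) = -3651*4869 = -17776719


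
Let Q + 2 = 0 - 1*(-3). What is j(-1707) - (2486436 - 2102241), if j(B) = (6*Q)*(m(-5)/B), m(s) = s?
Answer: -218606945/569 ≈ -3.8420e+5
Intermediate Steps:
Q = 1 (Q = -2 + (0 - 1*(-3)) = -2 + (0 + 3) = -2 + 3 = 1)
j(B) = -30/B (j(B) = (6*1)*(-5/B) = 6*(-5/B) = -30/B)
j(-1707) - (2486436 - 2102241) = -30/(-1707) - (2486436 - 2102241) = -30*(-1/1707) - 1*384195 = 10/569 - 384195 = -218606945/569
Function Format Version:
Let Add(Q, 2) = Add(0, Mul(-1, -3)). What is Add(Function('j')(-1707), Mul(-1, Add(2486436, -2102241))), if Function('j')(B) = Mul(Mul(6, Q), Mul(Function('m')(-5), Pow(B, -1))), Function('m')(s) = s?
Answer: Rational(-218606945, 569) ≈ -3.8420e+5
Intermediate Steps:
Q = 1 (Q = Add(-2, Add(0, Mul(-1, -3))) = Add(-2, Add(0, 3)) = Add(-2, 3) = 1)
Function('j')(B) = Mul(-30, Pow(B, -1)) (Function('j')(B) = Mul(Mul(6, 1), Mul(-5, Pow(B, -1))) = Mul(6, Mul(-5, Pow(B, -1))) = Mul(-30, Pow(B, -1)))
Add(Function('j')(-1707), Mul(-1, Add(2486436, -2102241))) = Add(Mul(-30, Pow(-1707, -1)), Mul(-1, Add(2486436, -2102241))) = Add(Mul(-30, Rational(-1, 1707)), Mul(-1, 384195)) = Add(Rational(10, 569), -384195) = Rational(-218606945, 569)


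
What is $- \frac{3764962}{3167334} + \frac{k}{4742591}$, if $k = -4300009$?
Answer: $- \frac{2248231400182}{1072954980171} \approx -2.0954$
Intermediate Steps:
$- \frac{3764962}{3167334} + \frac{k}{4742591} = - \frac{3764962}{3167334} - \frac{4300009}{4742591} = \left(-3764962\right) \frac{1}{3167334} - \frac{614287}{677513} = - \frac{1882481}{1583667} - \frac{614287}{677513} = - \frac{2248231400182}{1072954980171}$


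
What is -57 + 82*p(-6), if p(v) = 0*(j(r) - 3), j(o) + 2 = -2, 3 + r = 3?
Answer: -57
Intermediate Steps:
r = 0 (r = -3 + 3 = 0)
j(o) = -4 (j(o) = -2 - 2 = -4)
p(v) = 0 (p(v) = 0*(-4 - 3) = 0*(-7) = 0)
-57 + 82*p(-6) = -57 + 82*0 = -57 + 0 = -57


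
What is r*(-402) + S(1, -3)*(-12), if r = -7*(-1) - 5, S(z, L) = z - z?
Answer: -804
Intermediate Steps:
S(z, L) = 0
r = 2 (r = 7 - 5 = 2)
r*(-402) + S(1, -3)*(-12) = 2*(-402) + 0*(-12) = -804 + 0 = -804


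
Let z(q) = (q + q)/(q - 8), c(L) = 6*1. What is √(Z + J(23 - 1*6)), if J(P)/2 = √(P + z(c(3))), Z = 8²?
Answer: √(64 + 2*√11) ≈ 8.4044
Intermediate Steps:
Z = 64
c(L) = 6
z(q) = 2*q/(-8 + q) (z(q) = (2*q)/(-8 + q) = 2*q/(-8 + q))
J(P) = 2*√(-6 + P) (J(P) = 2*√(P + 2*6/(-8 + 6)) = 2*√(P + 2*6/(-2)) = 2*√(P + 2*6*(-½)) = 2*√(P - 6) = 2*√(-6 + P))
√(Z + J(23 - 1*6)) = √(64 + 2*√(-6 + (23 - 1*6))) = √(64 + 2*√(-6 + (23 - 6))) = √(64 + 2*√(-6 + 17)) = √(64 + 2*√11)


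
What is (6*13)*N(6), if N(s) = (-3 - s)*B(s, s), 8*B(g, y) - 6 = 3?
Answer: -3159/4 ≈ -789.75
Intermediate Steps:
B(g, y) = 9/8 (B(g, y) = ¾ + (⅛)*3 = ¾ + 3/8 = 9/8)
N(s) = -27/8 - 9*s/8 (N(s) = (-3 - s)*(9/8) = -27/8 - 9*s/8)
(6*13)*N(6) = (6*13)*(-27/8 - 9/8*6) = 78*(-27/8 - 27/4) = 78*(-81/8) = -3159/4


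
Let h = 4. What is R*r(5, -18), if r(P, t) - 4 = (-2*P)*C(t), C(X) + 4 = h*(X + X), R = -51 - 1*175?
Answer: -335384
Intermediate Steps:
R = -226 (R = -51 - 175 = -226)
C(X) = -4 + 8*X (C(X) = -4 + 4*(X + X) = -4 + 4*(2*X) = -4 + 8*X)
r(P, t) = 4 - 2*P*(-4 + 8*t) (r(P, t) = 4 + (-2*P)*(-4 + 8*t) = 4 - 2*P*(-4 + 8*t))
R*r(5, -18) = -226*(4 + 8*5 - 16*5*(-18)) = -226*(4 + 40 + 1440) = -226*1484 = -335384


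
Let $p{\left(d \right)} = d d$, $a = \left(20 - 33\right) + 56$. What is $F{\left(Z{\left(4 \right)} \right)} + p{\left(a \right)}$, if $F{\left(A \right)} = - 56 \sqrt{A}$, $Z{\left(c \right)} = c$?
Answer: $1737$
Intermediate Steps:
$a = 43$ ($a = -13 + 56 = 43$)
$p{\left(d \right)} = d^{2}$
$F{\left(Z{\left(4 \right)} \right)} + p{\left(a \right)} = - 56 \sqrt{4} + 43^{2} = \left(-56\right) 2 + 1849 = -112 + 1849 = 1737$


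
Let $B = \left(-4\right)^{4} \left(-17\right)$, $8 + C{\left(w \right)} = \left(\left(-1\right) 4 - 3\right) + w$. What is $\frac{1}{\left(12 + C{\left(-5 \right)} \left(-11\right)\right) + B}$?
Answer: $- \frac{1}{4120} \approx -0.00024272$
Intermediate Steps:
$C{\left(w \right)} = -15 + w$ ($C{\left(w \right)} = -8 + \left(\left(\left(-1\right) 4 - 3\right) + w\right) = -8 + \left(\left(-4 - 3\right) + w\right) = -8 + \left(-7 + w\right) = -15 + w$)
$B = -4352$ ($B = 256 \left(-17\right) = -4352$)
$\frac{1}{\left(12 + C{\left(-5 \right)} \left(-11\right)\right) + B} = \frac{1}{\left(12 + \left(-15 - 5\right) \left(-11\right)\right) - 4352} = \frac{1}{\left(12 - -220\right) - 4352} = \frac{1}{\left(12 + 220\right) - 4352} = \frac{1}{232 - 4352} = \frac{1}{-4120} = - \frac{1}{4120}$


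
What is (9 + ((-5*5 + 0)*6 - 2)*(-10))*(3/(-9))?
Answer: -1529/3 ≈ -509.67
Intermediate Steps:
(9 + ((-5*5 + 0)*6 - 2)*(-10))*(3/(-9)) = (9 + ((-25 + 0)*6 - 2)*(-10))*(3*(-⅑)) = (9 + (-25*6 - 2)*(-10))*(-⅓) = (9 + (-150 - 2)*(-10))*(-⅓) = (9 - 152*(-10))*(-⅓) = (9 + 1520)*(-⅓) = 1529*(-⅓) = -1529/3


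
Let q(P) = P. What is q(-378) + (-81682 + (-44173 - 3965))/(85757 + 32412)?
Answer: -44797702/118169 ≈ -379.10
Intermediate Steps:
q(-378) + (-81682 + (-44173 - 3965))/(85757 + 32412) = -378 + (-81682 + (-44173 - 3965))/(85757 + 32412) = -378 + (-81682 - 48138)/118169 = -378 - 129820*1/118169 = -378 - 129820/118169 = -44797702/118169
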